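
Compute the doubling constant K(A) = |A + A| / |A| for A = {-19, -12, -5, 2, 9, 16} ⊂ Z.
K = |A + A| / |A| = 11/6

Enumerate A + A = {a + b : a, b ∈ A}. With |A| = 6, there are |A|^2 = 36 ordered sum pairs; collecting distinct values, A + A = {-38, -31, -24, -17, -10, -3, 4, 11, 18, 25, 32}, so |A + A| = 11. Thus K = 11/6. Here |A + A| = 2|A| − 1 = 11, the minimum possible — so K = 11/6 is minimal, which holds iff A is an arithmetic progression.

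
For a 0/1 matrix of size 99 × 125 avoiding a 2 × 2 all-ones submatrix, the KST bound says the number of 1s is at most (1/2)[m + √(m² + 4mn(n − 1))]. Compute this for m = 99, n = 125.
z(99, 125; 2, 2) ≤ (1/2)[99 + √(99² + 4·99·125·124)] = (1/2)[99 + √6147801] = 1289.238

Kővári–Sós–Turán: let r_1, ..., r_99 be the row sums and z = Σ r_i the total number of 1s. Each pair of columns can share at most one row with both entries 1 (else a 2×2 all-ones block appears), so Σ_i C(r_i, 2) ≤ C(125, 2) = 7750. By convexity Σ_i C(r_i, 2) ≥ 99·C(z/99, 2) = z(z − 99)/(2·99), giving z² − 99z − 99·125·124 ≤ 0 and hence z ≤ (1/2)[99 + √(9801 + 4·1534500)] = (1/2)[99 + √6147801] ≈ (1/2)(99 + 2479.476) = 1289.238.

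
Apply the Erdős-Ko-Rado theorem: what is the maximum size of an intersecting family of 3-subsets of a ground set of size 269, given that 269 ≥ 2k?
max |F| = C(268, 2) = 35778

The Erdős-Ko-Rado theorem states: for n ≥ 2k, an intersecting family of k-subsets of an n-element set has size at most C(n − 1, k − 1), with equality for 'star' families {A ⊆ [n] : |A| = k, i ∈ A} (fix an element i). For n = 269, k = 3: C(268, 2) = 35778.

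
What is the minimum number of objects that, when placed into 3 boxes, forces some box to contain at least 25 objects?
n = (25 − 1)·3 + 1 = 73

By the generalised pigeonhole principle, to guarantee some box contains ≥ r objects we need more than (r − 1) · k objects total. Threshold: n = (r − 1) · k + 1. With r = 25 and k = 3: n = 24 · 3 + 1 = 72 + 1 = 73. For n = 72 = 24 · 3, we can put exactly 24 objects in every box, avoiding 25 in any single one — so 73 is tight.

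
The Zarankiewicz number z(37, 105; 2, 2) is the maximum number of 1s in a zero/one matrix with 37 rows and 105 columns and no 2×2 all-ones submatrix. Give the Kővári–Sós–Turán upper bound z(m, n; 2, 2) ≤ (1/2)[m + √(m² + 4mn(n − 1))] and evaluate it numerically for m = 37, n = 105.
z(37, 105; 2, 2) ≤ (1/2)[37 + √(37² + 4·37·105·104)] = (1/2)[37 + √1617529] = 654.4106

Kővári–Sós–Turán: let r_1, ..., r_37 be the row sums and z = Σ r_i the total number of 1s. Each pair of columns can share at most one row with both entries 1 (else a 2×2 all-ones block appears), so Σ_i C(r_i, 2) ≤ C(105, 2) = 5460. By convexity Σ_i C(r_i, 2) ≥ 37·C(z/37, 2) = z(z − 37)/(2·37), giving z² − 37z − 37·105·104 ≤ 0 and hence z ≤ (1/2)[37 + √(1369 + 4·404040)] = (1/2)[37 + √1617529] ≈ (1/2)(37 + 1271.8211) = 654.4106.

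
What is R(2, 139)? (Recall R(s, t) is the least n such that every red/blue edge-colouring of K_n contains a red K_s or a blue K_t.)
R(2, 139) = 139

R(2, k) = k for all k ≥ 2: in a 2-colouring of K_k, either some edge is red (a red K_2) or all edges are blue (a blue K_k). And K_{138} coloured all-blue has no blue K_139, so R(2, 139) > 138. Hence R(2, 139) = 139.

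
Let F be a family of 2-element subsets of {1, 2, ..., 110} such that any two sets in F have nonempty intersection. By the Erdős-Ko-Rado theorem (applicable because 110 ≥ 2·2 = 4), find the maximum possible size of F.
max |F| = C(109, 1) = 109

The Erdős-Ko-Rado theorem states: for n ≥ 2k, an intersecting family of k-subsets of an n-element set has size at most C(n − 1, k − 1), with equality for 'star' families {A ⊆ [n] : |A| = k, i ∈ A} (fix an element i). For n = 110, k = 2: C(109, 1) = 109.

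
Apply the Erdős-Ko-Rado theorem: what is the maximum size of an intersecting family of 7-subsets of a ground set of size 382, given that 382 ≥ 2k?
max |F| = C(381, 6) = 4083534986076

The Erdős-Ko-Rado theorem states: for n ≥ 2k, an intersecting family of k-subsets of an n-element set has size at most C(n − 1, k − 1), with equality for 'star' families {A ⊆ [n] : |A| = k, i ∈ A} (fix an element i). For n = 382, k = 7: C(381, 6) = 4083534986076.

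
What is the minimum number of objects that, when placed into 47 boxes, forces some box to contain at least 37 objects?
n = (37 − 1)·47 + 1 = 1693

By the generalised pigeonhole principle, to guarantee some box contains ≥ r objects we need more than (r − 1) · k objects total. Threshold: n = (r − 1) · k + 1. With r = 37 and k = 47: n = 36 · 47 + 1 = 1692 + 1 = 1693. For n = 1692 = 36 · 47, we can put exactly 36 objects in every box, avoiding 37 in any single one — so 1693 is tight.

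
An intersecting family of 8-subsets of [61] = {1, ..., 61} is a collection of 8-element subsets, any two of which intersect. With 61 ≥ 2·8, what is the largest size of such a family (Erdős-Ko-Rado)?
max |F| = C(60, 7) = 386206920

The Erdős-Ko-Rado theorem states: for n ≥ 2k, an intersecting family of k-subsets of an n-element set has size at most C(n − 1, k − 1), with equality for 'star' families {A ⊆ [n] : |A| = k, i ∈ A} (fix an element i). For n = 61, k = 8: C(60, 7) = 386206920.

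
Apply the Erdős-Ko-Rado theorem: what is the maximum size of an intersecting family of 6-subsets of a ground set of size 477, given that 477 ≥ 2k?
max |F| = C(476, 5) = 199388817320

Erdős-Ko-Rado (1961): when n ≥ 2k, max |F| = C(n−1, k−1). The bound is attained by the star {A : i ∈ A} for any fixed i ∈ [n]. Here C(477−1, 6−1) = C(476, 5) = 199388817320.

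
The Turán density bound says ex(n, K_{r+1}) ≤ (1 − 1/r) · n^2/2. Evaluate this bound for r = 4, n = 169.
Turán density bound = (3/4) · 169^2/2 = 85683/8 ≈ 10710.375

Turán's theorem: ex(n, K_{r+1}) is achieved by the complete r-partite Turán graph T(n, r) with parts as balanced as possible, and is at most (1 − 1/r) · n^2/2. For r = 4, n = 169: the density bound is (3/4) · 28561/2 = 85683/8 ≈ 10710.375. The integer-valued extremum is e(T(169, 4)) = 10710, which is strictly less than the density bound 85683/8 since 4 ∤ 169 (the parts of T(169, 4) cannot all be equal).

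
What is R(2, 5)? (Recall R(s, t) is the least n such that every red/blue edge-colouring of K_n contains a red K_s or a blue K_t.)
R(2, 5) = 5

R(2, k) = k for all k ≥ 2: in a 2-colouring of K_k, either some edge is red (a red K_2) or all edges are blue (a blue K_k). And K_{4} coloured all-blue has no blue K_5, so R(2, 5) > 4. Hence R(2, 5) = 5.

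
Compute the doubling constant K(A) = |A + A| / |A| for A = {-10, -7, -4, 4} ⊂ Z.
K = |A + A| / |A| = 9/4

Enumerate A + A = {a + b : a, b ∈ A}. With |A| = 4, there are |A|^2 = 16 ordered sum pairs; collecting distinct values, A + A = {-20, -17, -14, -11, -8, -6, -3, 0, 8}, so |A + A| = 9. Thus K = 9/4. For comparison, the minimum possible |A + A| over all 4-element sets is 2·4 − 1 = 7 (so min K = 7/4), attained only by arithmetic progressions.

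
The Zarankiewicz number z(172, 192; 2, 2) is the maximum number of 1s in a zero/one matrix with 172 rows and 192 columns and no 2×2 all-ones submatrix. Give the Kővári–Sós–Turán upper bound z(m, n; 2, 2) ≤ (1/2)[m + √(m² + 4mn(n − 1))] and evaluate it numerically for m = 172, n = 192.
z(172, 192; 2, 2) ≤ (1/2)[172 + √(172² + 4·172·192·191)] = (1/2)[172 + √25259920] = 2598.9624

Kővári–Sós–Turán: let r_1, ..., r_172 be the row sums and z = Σ r_i the total number of 1s. Each pair of columns can share at most one row with both entries 1 (else a 2×2 all-ones block appears), so Σ_i C(r_i, 2) ≤ C(192, 2) = 18336. By convexity Σ_i C(r_i, 2) ≥ 172·C(z/172, 2) = z(z − 172)/(2·172), giving z² − 172z − 172·192·191 ≤ 0 and hence z ≤ (1/2)[172 + √(29584 + 4·6307584)] = (1/2)[172 + √25259920] ≈ (1/2)(172 + 5025.9248) = 2598.9624.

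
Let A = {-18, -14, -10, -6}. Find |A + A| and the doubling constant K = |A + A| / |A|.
K = |A + A| / |A| = 7/4

Enumerate A + A = {a + b : a, b ∈ A}. With |A| = 4, there are |A|^2 = 16 ordered sum pairs; collecting distinct values, A + A = {-36, -32, -28, -24, -20, -16, -12}, so |A + A| = 7. Thus K = 7/4. Here |A + A| = 2|A| − 1 = 7, the minimum possible — so K = 7/4 is minimal, which holds iff A is an arithmetic progression.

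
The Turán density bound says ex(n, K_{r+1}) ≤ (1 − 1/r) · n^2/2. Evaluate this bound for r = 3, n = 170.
Turán density bound = (2/3) · 170^2/2 = 28900/3 ≈ 9633.3333

Turán's theorem: ex(n, K_{r+1}) is achieved by the complete r-partite Turán graph T(n, r) with parts as balanced as possible, and is at most (1 − 1/r) · n^2/2. For r = 3, n = 170: the density bound is (2/3) · 28900/2 = 28900/3 ≈ 9633.3333. The integer-valued extremum is e(T(170, 3)) = 9633, which is strictly less than the density bound 28900/3 since 3 ∤ 170 (the parts of T(170, 3) cannot all be equal).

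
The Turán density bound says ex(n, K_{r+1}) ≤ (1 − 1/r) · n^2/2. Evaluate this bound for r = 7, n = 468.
Turán density bound = (6/7) · 468^2/2 = 657072/7 ≈ 93867.4286

Turán's theorem: ex(n, K_{r+1}) is achieved by the complete r-partite Turán graph T(n, r) with parts as balanced as possible, and is at most (1 − 1/r) · n^2/2. For r = 7, n = 468: the density bound is (6/7) · 219024/2 = 657072/7 ≈ 93867.4286. The integer-valued extremum is e(T(468, 7)) = 93867, which is strictly less than the density bound 657072/7 since 7 ∤ 468 (the parts of T(468, 7) cannot all be equal).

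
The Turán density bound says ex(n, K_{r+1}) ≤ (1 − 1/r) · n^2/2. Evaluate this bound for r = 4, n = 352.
Turán density bound = (3/4) · 352^2/2 = 46464

Turán's theorem: ex(n, K_{r+1}) is achieved by the complete r-partite Turán graph T(n, r) with parts as balanced as possible, and is at most (1 − 1/r) · n^2/2. For r = 4, n = 352: the density bound is (3/4) · 123904/2 = 46464. Since 4 ∣ 352, the Turán graph T(352, 4) has parts of equal size 88, and its edge count e(T(352, 4)) = 46464 attains the density bound exactly.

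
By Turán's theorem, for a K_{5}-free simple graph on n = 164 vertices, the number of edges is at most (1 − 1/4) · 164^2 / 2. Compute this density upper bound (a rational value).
Turán density bound = (3/4) · 164^2/2 = 10086

Turán's theorem: ex(n, K_{r+1}) is achieved by the complete r-partite Turán graph T(n, r) with parts as balanced as possible, and is at most (1 − 1/r) · n^2/2. For r = 4, n = 164: the density bound is (3/4) · 26896/2 = 10086. Since 4 ∣ 164, the Turán graph T(164, 4) has parts of equal size 41, and its edge count e(T(164, 4)) = 10086 attains the density bound exactly.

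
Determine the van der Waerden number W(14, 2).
W(14, 2) = 14 + 1 = 15

A 2-term AP is any pair of integers, so a monochromatic 2-AP exists iff some colour is used at least twice. With 14 colours, the colouring i ↦ i on {1, ..., 14} uses each colour once, avoiding any monochromatic pair, so W(14, 2) > 14. For {1, ..., 15}, pigeonhole forces two integers of the same colour, which form a monochromatic 2-AP. Hence W(14, 2) = 15.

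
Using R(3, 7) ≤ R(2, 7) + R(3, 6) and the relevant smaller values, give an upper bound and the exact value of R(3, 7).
R(3, 7) ≤ R(2, 7) + R(3, 6) = 7 + 18 = 25; exact value R(3, 7) = 23.

The Erdős–Szekeres recurrence R(r, s) ≤ R(r−1, s) + R(r, s−1) applied to (r, s) = (3, 7) gives
  R(3, 7) ≤ R(2, 7) + R(3, 6) = 7 + 18 = 25.
(Recall R(2, k) = k and R is symmetric.) The recurrence is not tight here (it gives 25, but the exact value is R(3, 7) = 23); the tight upper bound requires a sharper argument than the simple recurrence, combined with a lower-bound construction on K_{22}.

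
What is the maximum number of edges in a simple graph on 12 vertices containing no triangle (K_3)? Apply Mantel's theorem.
ex(12, K_3) = ⌊12^2/4⌋ = 36

Mantel (1907): a triangle-free graph on n vertices has at most ⌊n^2/4⌋ edges, with equality for the complete bipartite graph K_{⌊n/2⌋, ⌈n/2⌉}. For n = 12: ⌊12^2/4⌋ = ⌊144/4⌋ = 36. The extremal graph is K_{6, 6}, which has 6·6 = 36 edges.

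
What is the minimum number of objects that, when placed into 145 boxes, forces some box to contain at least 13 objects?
n = (13 − 1)·145 + 1 = 1741

By the generalised pigeonhole principle, to guarantee some box contains ≥ r objects we need more than (r − 1) · k objects total. Threshold: n = (r − 1) · k + 1. With r = 13 and k = 145: n = 12 · 145 + 1 = 1740 + 1 = 1741. For n = 1740 = 12 · 145, we can put exactly 12 objects in every box, avoiding 13 in any single one — so 1741 is tight.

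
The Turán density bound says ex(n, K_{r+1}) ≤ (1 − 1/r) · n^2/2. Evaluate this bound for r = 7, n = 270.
Turán density bound = (6/7) · 270^2/2 = 218700/7 ≈ 31242.8571

Turán's theorem: ex(n, K_{r+1}) is achieved by the complete r-partite Turán graph T(n, r) with parts as balanced as possible, and is at most (1 − 1/r) · n^2/2. For r = 7, n = 270: the density bound is (6/7) · 72900/2 = 218700/7 ≈ 31242.8571. The integer-valued extremum is e(T(270, 7)) = 31242, which is strictly less than the density bound 218700/7 since 7 ∤ 270 (the parts of T(270, 7) cannot all be equal).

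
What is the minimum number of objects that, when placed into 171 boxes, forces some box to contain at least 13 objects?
n = (13 − 1)·171 + 1 = 2053

By the generalised pigeonhole principle, to guarantee some box contains ≥ r objects we need more than (r − 1) · k objects total. Threshold: n = (r − 1) · k + 1. With r = 13 and k = 171: n = 12 · 171 + 1 = 2052 + 1 = 2053. For n = 2052 = 12 · 171, we can put exactly 12 objects in every box, avoiding 13 in any single one — so 2053 is tight.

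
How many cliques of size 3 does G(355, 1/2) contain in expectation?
E[# K_3] = C(355, 3) · (1/2)^C(3, 2) = 7393585 / 2^3 = 924198.125

For each 3-subset S of vertices (there are C(355, 3) = 7393585 such S), let X_S = 1 if S induces a K_3 (all C(3, 2) = 3 edges present). Then P(X_S = 1) = (1/2)^3 = 1/8. By linearity of expectation, E[# K_3] = C(355, 3) · (1/2)^3 = 7393585 / 8 = 924198.125.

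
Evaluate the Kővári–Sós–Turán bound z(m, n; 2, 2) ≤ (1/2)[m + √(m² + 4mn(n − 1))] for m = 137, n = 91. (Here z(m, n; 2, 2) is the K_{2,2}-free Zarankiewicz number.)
z(137, 91; 2, 2) ≤ (1/2)[137 + √(137² + 4·137·91·90)] = (1/2)[137 + √4506889] = 1129.9717

Kővári–Sós–Turán: let r_1, ..., r_137 be the row sums and z = Σ r_i the total number of 1s. Each pair of columns can share at most one row with both entries 1 (else a 2×2 all-ones block appears), so Σ_i C(r_i, 2) ≤ C(91, 2) = 4095. By convexity Σ_i C(r_i, 2) ≥ 137·C(z/137, 2) = z(z − 137)/(2·137), giving z² − 137z − 137·91·90 ≤ 0 and hence z ≤ (1/2)[137 + √(18769 + 4·1122030)] = (1/2)[137 + √4506889] ≈ (1/2)(137 + 2122.9435) = 1129.9717.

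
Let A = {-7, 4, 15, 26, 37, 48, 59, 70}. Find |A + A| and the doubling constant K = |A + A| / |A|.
K = |A + A| / |A| = 15/8

Enumerate A + A = {a + b : a, b ∈ A}. With |A| = 8, there are |A|^2 = 64 ordered sum pairs; collecting distinct values, A + A = {-14, -3, 8, 19, 30, 41, 52, 63, 74, 85, 96, 107, 118, 129, 140}, so |A + A| = 15. Thus K = 15/8. Here |A + A| = 2|A| − 1 = 15, the minimum possible — so K = 15/8 is minimal, which holds iff A is an arithmetic progression.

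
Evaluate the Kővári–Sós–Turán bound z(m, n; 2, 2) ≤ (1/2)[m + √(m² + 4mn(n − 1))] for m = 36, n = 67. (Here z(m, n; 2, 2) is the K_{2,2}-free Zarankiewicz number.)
z(36, 67; 2, 2) ≤ (1/2)[36 + √(36² + 4·36·67·66)] = (1/2)[36 + √638064] = 417.3945

Kővári–Sós–Turán: let r_1, ..., r_36 be the row sums and z = Σ r_i the total number of 1s. Each pair of columns can share at most one row with both entries 1 (else a 2×2 all-ones block appears), so Σ_i C(r_i, 2) ≤ C(67, 2) = 2211. By convexity Σ_i C(r_i, 2) ≥ 36·C(z/36, 2) = z(z − 36)/(2·36), giving z² − 36z − 36·67·66 ≤ 0 and hence z ≤ (1/2)[36 + √(1296 + 4·159192)] = (1/2)[36 + √638064] ≈ (1/2)(36 + 798.7891) = 417.3945.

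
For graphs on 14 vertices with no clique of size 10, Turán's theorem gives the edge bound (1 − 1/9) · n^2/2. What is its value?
Turán density bound = (8/9) · 14^2/2 = 784/9 ≈ 87.1111

Turán's theorem: ex(n, K_{r+1}) is achieved by the complete r-partite Turán graph T(n, r) with parts as balanced as possible, and is at most (1 − 1/r) · n^2/2. For r = 9, n = 14: the density bound is (8/9) · 196/2 = 784/9 ≈ 87.1111. The integer-valued extremum is e(T(14, 9)) = 86, which is strictly less than the density bound 784/9 since 9 ∤ 14 (the parts of T(14, 9) cannot all be equal).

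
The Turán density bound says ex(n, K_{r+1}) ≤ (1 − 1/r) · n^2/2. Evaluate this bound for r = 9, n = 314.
Turán density bound = (8/9) · 314^2/2 = 394384/9 ≈ 43820.4444

Turán's theorem: ex(n, K_{r+1}) is achieved by the complete r-partite Turán graph T(n, r) with parts as balanced as possible, and is at most (1 − 1/r) · n^2/2. For r = 9, n = 314: the density bound is (8/9) · 98596/2 = 394384/9 ≈ 43820.4444. The integer-valued extremum is e(T(314, 9)) = 43820, which is strictly less than the density bound 394384/9 since 9 ∤ 314 (the parts of T(314, 9) cannot all be equal).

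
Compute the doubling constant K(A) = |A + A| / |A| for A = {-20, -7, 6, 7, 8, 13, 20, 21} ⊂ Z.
K = |A + A| / |A| = 27/8

Enumerate A + A = {a + b : a, b ∈ A}. With |A| = 8, there are |A|^2 = 64 ordered sum pairs; collecting distinct values, A + A = {-40, -27, -14, -13, -12, -7, -1, 0, 1, 6, 12, 13, 14, 15, 16, 19, 20, 21, 26, 27, 28, 29, 33, 34, 40, 41, 42}, so |A + A| = 27. Thus K = 27/8. For comparison, the minimum possible |A + A| over all 8-element sets is 2·8 − 1 = 15 (so min K = 15/8), attained only by arithmetic progressions.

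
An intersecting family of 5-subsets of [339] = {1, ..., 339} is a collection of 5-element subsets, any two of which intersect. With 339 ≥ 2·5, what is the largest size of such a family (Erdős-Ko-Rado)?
max |F| = C(338, 4) = 534219140

Erdős-Ko-Rado (1961): when n ≥ 2k, max |F| = C(n−1, k−1). The bound is attained by the star {A : i ∈ A} for any fixed i ∈ [n]. Here C(339−1, 5−1) = C(338, 4) = 534219140.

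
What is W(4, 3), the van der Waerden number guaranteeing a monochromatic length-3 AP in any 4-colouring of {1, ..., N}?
W(4, 3) = 76

This is a classical value, W(4, 3) = 76, established by combining an explicit 4-colouring of {1, ..., 75} with no monochromatic 3-AP (giving the lower bound W(4, 3) > 75) and a finite case analysis / exhaustive computer search showing every 4-colouring of {1, ..., 76} has such an AP.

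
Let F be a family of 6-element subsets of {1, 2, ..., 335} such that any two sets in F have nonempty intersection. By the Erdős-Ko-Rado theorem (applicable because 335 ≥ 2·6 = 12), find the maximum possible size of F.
max |F| = C(334, 5) = 33611622066

The Erdős-Ko-Rado theorem states: for n ≥ 2k, an intersecting family of k-subsets of an n-element set has size at most C(n − 1, k − 1), with equality for 'star' families {A ⊆ [n] : |A| = k, i ∈ A} (fix an element i). For n = 335, k = 6: C(334, 5) = 33611622066.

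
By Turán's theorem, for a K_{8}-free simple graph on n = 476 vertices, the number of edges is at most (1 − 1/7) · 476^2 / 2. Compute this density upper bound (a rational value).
Turán density bound = (6/7) · 476^2/2 = 97104

Turán's theorem: ex(n, K_{r+1}) is achieved by the complete r-partite Turán graph T(n, r) with parts as balanced as possible, and is at most (1 − 1/r) · n^2/2. For r = 7, n = 476: the density bound is (6/7) · 226576/2 = 97104. Since 7 ∣ 476, the Turán graph T(476, 7) has parts of equal size 68, and its edge count e(T(476, 7)) = 97104 attains the density bound exactly.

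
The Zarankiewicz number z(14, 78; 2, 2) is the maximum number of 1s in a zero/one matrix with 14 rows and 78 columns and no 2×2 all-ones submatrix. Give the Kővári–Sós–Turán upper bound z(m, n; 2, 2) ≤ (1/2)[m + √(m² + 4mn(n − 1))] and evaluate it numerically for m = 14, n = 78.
z(14, 78; 2, 2) ≤ (1/2)[14 + √(14² + 4·14·78·77)] = (1/2)[14 + √336532] = 297.0569

Kővári–Sós–Turán: let r_1, ..., r_14 be the row sums and z = Σ r_i the total number of 1s. Each pair of columns can share at most one row with both entries 1 (else a 2×2 all-ones block appears), so Σ_i C(r_i, 2) ≤ C(78, 2) = 3003. By convexity Σ_i C(r_i, 2) ≥ 14·C(z/14, 2) = z(z − 14)/(2·14), giving z² − 14z − 14·78·77 ≤ 0 and hence z ≤ (1/2)[14 + √(196 + 4·84084)] = (1/2)[14 + √336532] ≈ (1/2)(14 + 580.1138) = 297.0569.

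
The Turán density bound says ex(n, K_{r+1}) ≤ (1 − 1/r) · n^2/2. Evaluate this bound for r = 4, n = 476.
Turán density bound = (3/4) · 476^2/2 = 84966

Turán's theorem: ex(n, K_{r+1}) is achieved by the complete r-partite Turán graph T(n, r) with parts as balanced as possible, and is at most (1 − 1/r) · n^2/2. For r = 4, n = 476: the density bound is (3/4) · 226576/2 = 84966. Since 4 ∣ 476, the Turán graph T(476, 4) has parts of equal size 119, and its edge count e(T(476, 4)) = 84966 attains the density bound exactly.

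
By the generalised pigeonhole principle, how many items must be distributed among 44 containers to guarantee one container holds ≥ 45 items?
n = (45 − 1)·44 + 1 = 1937

By the generalised pigeonhole principle, to guarantee some box contains ≥ r objects we need more than (r − 1) · k objects total. Threshold: n = (r − 1) · k + 1. With r = 45 and k = 44: n = 44 · 44 + 1 = 1936 + 1 = 1937. For n = 1936 = 44 · 44, we can put exactly 44 objects in every box, avoiding 45 in any single one — so 1937 is tight.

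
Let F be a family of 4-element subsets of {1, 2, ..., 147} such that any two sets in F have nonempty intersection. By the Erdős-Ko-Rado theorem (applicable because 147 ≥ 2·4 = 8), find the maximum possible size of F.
max |F| = C(146, 3) = 508080

Erdős-Ko-Rado (1961): when n ≥ 2k, max |F| = C(n−1, k−1). The bound is attained by the star {A : i ∈ A} for any fixed i ∈ [n]. Here C(147−1, 4−1) = C(146, 3) = 508080.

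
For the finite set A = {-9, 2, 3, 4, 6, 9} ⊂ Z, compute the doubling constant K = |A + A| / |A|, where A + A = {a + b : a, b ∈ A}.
K = |A + A| / |A| = 18/6 = 3

Enumerate A + A = {a + b : a, b ∈ A}. With |A| = 6, there are |A|^2 = 36 ordered sum pairs; collecting distinct values, A + A = {-18, -7, -6, -5, -3, 0, 4, 5, 6, 7, 8, 9, 10, 11, 12, 13, 15, 18}, so |A + A| = 18. Thus K = 18/6 = 3. For comparison, the minimum possible |A + A| over all 6-element sets is 2·6 − 1 = 11 (so min K = 11/6), attained only by arithmetic progressions.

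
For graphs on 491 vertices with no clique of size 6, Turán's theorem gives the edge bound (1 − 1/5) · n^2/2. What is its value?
Turán density bound = (4/5) · 491^2/2 = 482162/5 ≈ 96432.4

Turán's theorem: ex(n, K_{r+1}) is achieved by the complete r-partite Turán graph T(n, r) with parts as balanced as possible, and is at most (1 − 1/r) · n^2/2. For r = 5, n = 491: the density bound is (4/5) · 241081/2 = 482162/5 ≈ 96432.4. The integer-valued extremum is e(T(491, 5)) = 96432, which is strictly less than the density bound 482162/5 since 5 ∤ 491 (the parts of T(491, 5) cannot all be equal).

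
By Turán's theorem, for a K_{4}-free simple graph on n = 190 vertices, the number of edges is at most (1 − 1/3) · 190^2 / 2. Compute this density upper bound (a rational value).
Turán density bound = (2/3) · 190^2/2 = 36100/3 ≈ 12033.3333

Turán's theorem: ex(n, K_{r+1}) is achieved by the complete r-partite Turán graph T(n, r) with parts as balanced as possible, and is at most (1 − 1/r) · n^2/2. For r = 3, n = 190: the density bound is (2/3) · 36100/2 = 36100/3 ≈ 12033.3333. The integer-valued extremum is e(T(190, 3)) = 12033, which is strictly less than the density bound 36100/3 since 3 ∤ 190 (the parts of T(190, 3) cannot all be equal).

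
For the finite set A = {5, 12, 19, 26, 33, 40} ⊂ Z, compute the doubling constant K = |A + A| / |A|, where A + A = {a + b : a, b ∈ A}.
K = |A + A| / |A| = 11/6

Enumerate A + A = {a + b : a, b ∈ A}. With |A| = 6, there are |A|^2 = 36 ordered sum pairs; collecting distinct values, A + A = {10, 17, 24, 31, 38, 45, 52, 59, 66, 73, 80}, so |A + A| = 11. Thus K = 11/6. Here |A + A| = 2|A| − 1 = 11, the minimum possible — so K = 11/6 is minimal, which holds iff A is an arithmetic progression.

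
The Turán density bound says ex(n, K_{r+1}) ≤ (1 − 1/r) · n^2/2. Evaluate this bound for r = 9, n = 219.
Turán density bound = (8/9) · 219^2/2 = 21316

Turán's theorem: ex(n, K_{r+1}) is achieved by the complete r-partite Turán graph T(n, r) with parts as balanced as possible, and is at most (1 − 1/r) · n^2/2. For r = 9, n = 219: the density bound is (8/9) · 47961/2 = 21316. The integer-valued extremum is e(T(219, 9)) = 21315, which is strictly less than the density bound 21316 since 9 ∤ 219 (the parts of T(219, 9) cannot all be equal).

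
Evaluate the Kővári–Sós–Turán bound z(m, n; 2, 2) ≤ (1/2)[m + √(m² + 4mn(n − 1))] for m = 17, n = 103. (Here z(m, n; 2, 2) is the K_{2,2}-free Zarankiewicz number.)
z(17, 103; 2, 2) ≤ (1/2)[17 + √(17² + 4·17·103·102)] = (1/2)[17 + √714697] = 431.1988

Kővári–Sós–Turán: let r_1, ..., r_17 be the row sums and z = Σ r_i the total number of 1s. Each pair of columns can share at most one row with both entries 1 (else a 2×2 all-ones block appears), so Σ_i C(r_i, 2) ≤ C(103, 2) = 5253. By convexity Σ_i C(r_i, 2) ≥ 17·C(z/17, 2) = z(z − 17)/(2·17), giving z² − 17z − 17·103·102 ≤ 0 and hence z ≤ (1/2)[17 + √(289 + 4·178602)] = (1/2)[17 + √714697] ≈ (1/2)(17 + 845.3975) = 431.1988.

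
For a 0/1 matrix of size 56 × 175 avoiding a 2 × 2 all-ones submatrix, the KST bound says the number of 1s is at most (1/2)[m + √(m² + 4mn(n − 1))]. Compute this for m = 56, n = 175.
z(56, 175; 2, 2) ≤ (1/2)[56 + √(56² + 4·56·175·174)] = (1/2)[56 + √6823936] = 1334.1332

Kővári–Sós–Turán: let r_1, ..., r_56 be the row sums and z = Σ r_i the total number of 1s. Each pair of columns can share at most one row with both entries 1 (else a 2×2 all-ones block appears), so Σ_i C(r_i, 2) ≤ C(175, 2) = 15225. By convexity Σ_i C(r_i, 2) ≥ 56·C(z/56, 2) = z(z − 56)/(2·56), giving z² − 56z − 56·175·174 ≤ 0 and hence z ≤ (1/2)[56 + √(3136 + 4·1705200)] = (1/2)[56 + √6823936] ≈ (1/2)(56 + 2612.2664) = 1334.1332.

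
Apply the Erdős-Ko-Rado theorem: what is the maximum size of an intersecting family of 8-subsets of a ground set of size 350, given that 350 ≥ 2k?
max |F| = C(349, 7) = 117774526188844

Erdős-Ko-Rado (1961): when n ≥ 2k, max |F| = C(n−1, k−1). The bound is attained by the star {A : i ∈ A} for any fixed i ∈ [n]. Here C(350−1, 8−1) = C(349, 7) = 117774526188844.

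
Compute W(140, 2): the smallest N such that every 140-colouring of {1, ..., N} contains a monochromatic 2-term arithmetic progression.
W(140, 2) = 140 + 1 = 141

A 2-term AP is any pair of integers, so a monochromatic 2-AP exists iff some colour is used at least twice. With 140 colours, the colouring i ↦ i on {1, ..., 140} uses each colour once, avoiding any monochromatic pair, so W(140, 2) > 140. For {1, ..., 141}, pigeonhole forces two integers of the same colour, which form a monochromatic 2-AP. Hence W(140, 2) = 141.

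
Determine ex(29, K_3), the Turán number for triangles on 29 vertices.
ex(29, K_3) = ⌊29^2/4⌋ = 210

Mantel (1907): a triangle-free graph on n vertices has at most ⌊n^2/4⌋ edges, with equality for the complete bipartite graph K_{⌊n/2⌋, ⌈n/2⌉}. For n = 29: ⌊29^2/4⌋ = ⌊841/4⌋ = 210. The extremal graph is K_{14, 15}, which has 14·15 = 210 edges.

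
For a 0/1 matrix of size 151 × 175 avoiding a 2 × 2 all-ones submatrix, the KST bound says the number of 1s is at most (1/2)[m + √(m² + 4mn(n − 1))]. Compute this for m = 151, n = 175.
z(151, 175; 2, 2) ≤ (1/2)[151 + √(151² + 4·151·175·174)] = (1/2)[151 + √18414601] = 2221.1119

Kővári–Sós–Turán: let r_1, ..., r_151 be the row sums and z = Σ r_i the total number of 1s. Each pair of columns can share at most one row with both entries 1 (else a 2×2 all-ones block appears), so Σ_i C(r_i, 2) ≤ C(175, 2) = 15225. By convexity Σ_i C(r_i, 2) ≥ 151·C(z/151, 2) = z(z − 151)/(2·151), giving z² − 151z − 151·175·174 ≤ 0 and hence z ≤ (1/2)[151 + √(22801 + 4·4597950)] = (1/2)[151 + √18414601] ≈ (1/2)(151 + 4291.2237) = 2221.1119.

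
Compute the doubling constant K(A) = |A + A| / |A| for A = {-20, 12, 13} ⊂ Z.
K = |A + A| / |A| = 6/3 = 2

Enumerate A + A = {a + b : a, b ∈ A}. With |A| = 3, there are |A|^2 = 9 ordered sum pairs; collecting distinct values, A + A = {-40, -8, -7, 24, 25, 26}, so |A + A| = 6. Thus K = 6/3 = 2. For comparison, the minimum possible |A + A| over all 3-element sets is 2·3 − 1 = 5 (so min K = 5/3), attained only by arithmetic progressions.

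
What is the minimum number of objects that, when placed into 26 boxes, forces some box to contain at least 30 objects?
n = (30 − 1)·26 + 1 = 755

By the generalised pigeonhole principle, to guarantee some box contains ≥ r objects we need more than (r − 1) · k objects total. Threshold: n = (r − 1) · k + 1. With r = 30 and k = 26: n = 29 · 26 + 1 = 754 + 1 = 755. For n = 754 = 29 · 26, we can put exactly 29 objects in every box, avoiding 30 in any single one — so 755 is tight.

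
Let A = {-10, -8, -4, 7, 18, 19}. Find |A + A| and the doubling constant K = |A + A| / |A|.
K = |A + A| / |A| = 20/6 = 10/3

Enumerate A + A = {a + b : a, b ∈ A}. With |A| = 6, there are |A|^2 = 36 ordered sum pairs; collecting distinct values, A + A = {-20, -18, -16, -14, -12, -8, -3, -1, 3, 8, 9, 10, 11, 14, 15, 25, 26, 36, 37, 38}, so |A + A| = 20. Thus K = 20/6 = 10/3. For comparison, the minimum possible |A + A| over all 6-element sets is 2·6 − 1 = 11 (so min K = 11/6), attained only by arithmetic progressions.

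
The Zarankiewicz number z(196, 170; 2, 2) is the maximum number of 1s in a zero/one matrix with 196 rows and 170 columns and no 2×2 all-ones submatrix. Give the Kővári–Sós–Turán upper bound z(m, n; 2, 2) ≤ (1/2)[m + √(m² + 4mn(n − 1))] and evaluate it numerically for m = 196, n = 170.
z(196, 170; 2, 2) ≤ (1/2)[196 + √(196² + 4·196·170·169)] = (1/2)[196 + √22562736] = 2473.0124

Kővári–Sós–Turán: let r_1, ..., r_196 be the row sums and z = Σ r_i the total number of 1s. Each pair of columns can share at most one row with both entries 1 (else a 2×2 all-ones block appears), so Σ_i C(r_i, 2) ≤ C(170, 2) = 14365. By convexity Σ_i C(r_i, 2) ≥ 196·C(z/196, 2) = z(z − 196)/(2·196), giving z² − 196z − 196·170·169 ≤ 0 and hence z ≤ (1/2)[196 + √(38416 + 4·5631080)] = (1/2)[196 + √22562736] ≈ (1/2)(196 + 4750.0248) = 2473.0124.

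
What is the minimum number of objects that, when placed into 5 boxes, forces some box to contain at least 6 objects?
n = (6 − 1)·5 + 1 = 26

By the generalised pigeonhole principle, to guarantee some box contains ≥ r objects we need more than (r − 1) · k objects total. Threshold: n = (r − 1) · k + 1. With r = 6 and k = 5: n = 5 · 5 + 1 = 25 + 1 = 26. For n = 25 = 5 · 5, we can put exactly 5 objects in every box, avoiding 6 in any single one — so 26 is tight.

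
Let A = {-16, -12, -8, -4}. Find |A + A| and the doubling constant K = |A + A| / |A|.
K = |A + A| / |A| = 7/4

Enumerate A + A = {a + b : a, b ∈ A}. With |A| = 4, there are |A|^2 = 16 ordered sum pairs; collecting distinct values, A + A = {-32, -28, -24, -20, -16, -12, -8}, so |A + A| = 7. Thus K = 7/4. Here |A + A| = 2|A| − 1 = 7, the minimum possible — so K = 7/4 is minimal, which holds iff A is an arithmetic progression.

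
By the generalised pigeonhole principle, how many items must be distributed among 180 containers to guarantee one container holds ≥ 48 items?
n = (48 − 1)·180 + 1 = 8461

By the generalised pigeonhole principle, to guarantee some box contains ≥ r objects we need more than (r − 1) · k objects total. Threshold: n = (r − 1) · k + 1. With r = 48 and k = 180: n = 47 · 180 + 1 = 8460 + 1 = 8461. For n = 8460 = 47 · 180, we can put exactly 47 objects in every box, avoiding 48 in any single one — so 8461 is tight.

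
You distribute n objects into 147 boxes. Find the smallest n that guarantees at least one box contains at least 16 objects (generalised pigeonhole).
n = (16 − 1)·147 + 1 = 2206

By the generalised pigeonhole principle, to guarantee some box contains ≥ r objects we need more than (r − 1) · k objects total. Threshold: n = (r − 1) · k + 1. With r = 16 and k = 147: n = 15 · 147 + 1 = 2205 + 1 = 2206. For n = 2205 = 15 · 147, we can put exactly 15 objects in every box, avoiding 16 in any single one — so 2206 is tight.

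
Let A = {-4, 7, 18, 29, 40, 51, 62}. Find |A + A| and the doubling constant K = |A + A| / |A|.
K = |A + A| / |A| = 13/7

Enumerate A + A = {a + b : a, b ∈ A}. With |A| = 7, there are |A|^2 = 49 ordered sum pairs; collecting distinct values, A + A = {-8, 3, 14, 25, 36, 47, 58, 69, 80, 91, 102, 113, 124}, so |A + A| = 13. Thus K = 13/7. Here |A + A| = 2|A| − 1 = 13, the minimum possible — so K = 13/7 is minimal, which holds iff A is an arithmetic progression.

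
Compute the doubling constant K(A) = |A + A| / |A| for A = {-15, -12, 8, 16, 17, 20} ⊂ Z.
K = |A + A| / |A| = 20/6 = 10/3

Enumerate A + A = {a + b : a, b ∈ A}. With |A| = 6, there are |A|^2 = 36 ordered sum pairs; collecting distinct values, A + A = {-30, -27, -24, -7, -4, 1, 2, 4, 5, 8, 16, 24, 25, 28, 32, 33, 34, 36, 37, 40}, so |A + A| = 20. Thus K = 20/6 = 10/3. For comparison, the minimum possible |A + A| over all 6-element sets is 2·6 − 1 = 11 (so min K = 11/6), attained only by arithmetic progressions.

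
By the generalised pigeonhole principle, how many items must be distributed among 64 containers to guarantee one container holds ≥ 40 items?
n = (40 − 1)·64 + 1 = 2497

By the generalised pigeonhole principle, to guarantee some box contains ≥ r objects we need more than (r − 1) · k objects total. Threshold: n = (r − 1) · k + 1. With r = 40 and k = 64: n = 39 · 64 + 1 = 2496 + 1 = 2497. For n = 2496 = 39 · 64, we can put exactly 39 objects in every box, avoiding 40 in any single one — so 2497 is tight.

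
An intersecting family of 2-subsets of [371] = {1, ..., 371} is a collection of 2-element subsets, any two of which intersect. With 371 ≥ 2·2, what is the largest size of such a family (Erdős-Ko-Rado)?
max |F| = C(370, 1) = 370

The Erdős-Ko-Rado theorem states: for n ≥ 2k, an intersecting family of k-subsets of an n-element set has size at most C(n − 1, k − 1), with equality for 'star' families {A ⊆ [n] : |A| = k, i ∈ A} (fix an element i). For n = 371, k = 2: C(370, 1) = 370.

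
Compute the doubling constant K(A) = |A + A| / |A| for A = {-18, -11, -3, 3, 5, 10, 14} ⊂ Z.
K = |A + A| / |A| = 26/7

Enumerate A + A = {a + b : a, b ∈ A}. With |A| = 7, there are |A|^2 = 49 ordered sum pairs; collecting distinct values, A + A = {-36, -29, -22, -21, -15, -14, -13, -8, -6, -4, -1, 0, 2, 3, 6, 7, 8, 10, 11, 13, 15, 17, 19, 20, 24, 28}, so |A + A| = 26. Thus K = 26/7. For comparison, the minimum possible |A + A| over all 7-element sets is 2·7 − 1 = 13 (so min K = 13/7), attained only by arithmetic progressions.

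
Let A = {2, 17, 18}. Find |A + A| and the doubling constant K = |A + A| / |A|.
K = |A + A| / |A| = 6/3 = 2

Enumerate A + A = {a + b : a, b ∈ A}. With |A| = 3, there are |A|^2 = 9 ordered sum pairs; collecting distinct values, A + A = {4, 19, 20, 34, 35, 36}, so |A + A| = 6. Thus K = 6/3 = 2. For comparison, the minimum possible |A + A| over all 3-element sets is 2·3 − 1 = 5 (so min K = 5/3), attained only by arithmetic progressions.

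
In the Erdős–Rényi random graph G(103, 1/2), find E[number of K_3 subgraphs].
E[# K_3] = C(103, 3) · (1/2)^C(3, 2) = 176851 / 2^3 = 22106.375

For each 3-subset S of vertices (there are C(103, 3) = 176851 such S), let X_S = 1 if S induces a K_3 (all C(3, 2) = 3 edges present). Then P(X_S = 1) = (1/2)^3 = 1/8. By linearity of expectation, E[# K_3] = C(103, 3) · (1/2)^3 = 176851 / 8 = 22106.375.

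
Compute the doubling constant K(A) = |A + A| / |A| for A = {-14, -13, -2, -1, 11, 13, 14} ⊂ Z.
K = |A + A| / |A| = 23/7

Enumerate A + A = {a + b : a, b ∈ A}. With |A| = 7, there are |A|^2 = 49 ordered sum pairs; collecting distinct values, A + A = {-28, -27, -26, -16, -15, -14, -4, -3, -2, -1, 0, 1, 9, 10, 11, 12, 13, 22, 24, 25, 26, 27, 28}, so |A + A| = 23. Thus K = 23/7. For comparison, the minimum possible |A + A| over all 7-element sets is 2·7 − 1 = 13 (so min K = 13/7), attained only by arithmetic progressions.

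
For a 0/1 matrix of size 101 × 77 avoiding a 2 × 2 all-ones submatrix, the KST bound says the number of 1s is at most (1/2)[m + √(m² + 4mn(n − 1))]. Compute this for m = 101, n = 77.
z(101, 77; 2, 2) ≤ (1/2)[101 + √(101² + 4·101·77·76)] = (1/2)[101 + √2374409] = 820.9559

Kővári–Sós–Turán: let r_1, ..., r_101 be the row sums and z = Σ r_i the total number of 1s. Each pair of columns can share at most one row with both entries 1 (else a 2×2 all-ones block appears), so Σ_i C(r_i, 2) ≤ C(77, 2) = 2926. By convexity Σ_i C(r_i, 2) ≥ 101·C(z/101, 2) = z(z − 101)/(2·101), giving z² − 101z − 101·77·76 ≤ 0 and hence z ≤ (1/2)[101 + √(10201 + 4·591052)] = (1/2)[101 + √2374409] ≈ (1/2)(101 + 1540.9117) = 820.9559.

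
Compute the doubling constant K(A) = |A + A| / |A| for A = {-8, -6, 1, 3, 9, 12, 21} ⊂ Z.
K = |A + A| / |A| = 22/7

Enumerate A + A = {a + b : a, b ∈ A}. With |A| = 7, there are |A|^2 = 49 ordered sum pairs; collecting distinct values, A + A = {-16, -14, -12, -7, -5, -3, 1, 2, 3, 4, 6, 10, 12, 13, 15, 18, 21, 22, 24, 30, 33, 42}, so |A + A| = 22. Thus K = 22/7. For comparison, the minimum possible |A + A| over all 7-element sets is 2·7 − 1 = 13 (so min K = 13/7), attained only by arithmetic progressions.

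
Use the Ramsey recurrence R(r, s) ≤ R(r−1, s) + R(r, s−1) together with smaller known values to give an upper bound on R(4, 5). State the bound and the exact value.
R(4, 5) ≤ R(3, 5) + R(4, 4) = 14 + 18 = 32; exact value R(4, 5) = 25.

The Erdős–Szekeres recurrence R(r, s) ≤ R(r−1, s) + R(r, s−1) applied to (r, s) = (4, 5) gives
  R(4, 5) ≤ R(3, 5) + R(4, 4) = 14 + 18 = 32.
(Recall R(2, k) = k and R is symmetric.) The recurrence is not tight here (it gives 32, but the exact value is R(4, 5) = 25); the tight upper bound requires a sharper argument than the simple recurrence, combined with a lower-bound construction on K_{24}.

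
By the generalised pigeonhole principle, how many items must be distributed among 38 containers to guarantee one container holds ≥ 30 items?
n = (30 − 1)·38 + 1 = 1103

By the generalised pigeonhole principle, to guarantee some box contains ≥ r objects we need more than (r − 1) · k objects total. Threshold: n = (r − 1) · k + 1. With r = 30 and k = 38: n = 29 · 38 + 1 = 1102 + 1 = 1103. For n = 1102 = 29 · 38, we can put exactly 29 objects in every box, avoiding 30 in any single one — so 1103 is tight.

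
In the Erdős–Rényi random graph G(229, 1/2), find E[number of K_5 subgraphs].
E[# K_5] = C(229, 5) · (1/2)^C(5, 2) = 5022337545 / 2^10 ≈ 4904626.508789

For each 5-subset S of vertices (there are C(229, 5) = 5022337545 such S), let X_S = 1 if S induces a K_5 (all C(5, 2) = 10 edges present). Then P(X_S = 1) = (1/2)^10 = 1/1024. By linearity of expectation, E[# K_5] = C(229, 5) · (1/2)^10 = 5022337545 / 1024 ≈ 4904626.508789.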